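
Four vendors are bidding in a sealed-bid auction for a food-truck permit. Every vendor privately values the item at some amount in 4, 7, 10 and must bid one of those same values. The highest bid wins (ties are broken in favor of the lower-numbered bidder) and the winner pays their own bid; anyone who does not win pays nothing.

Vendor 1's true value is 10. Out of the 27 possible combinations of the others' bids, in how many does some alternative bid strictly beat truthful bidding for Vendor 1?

Others bid (4, 4, 4): truth gives 0; bid 4 gives 6 > 0. Violating.
Others bid (4, 4, 7): truth gives 0; bid 7 gives 3 > 0. Violating.
Others bid (4, 7, 4): truth gives 0; bid 7 gives 3 > 0. Violating.
Others bid (4, 7, 7): truth gives 0; bid 7 gives 3 > 0. Violating.
Others bid (4, 4, 10): truth gives 0; no alternative beats it.
Others bid (4, 7, 10): truth gives 0; no alternative beats it.
(Checking all 27 profiles: 8 have a profitable deviation, 19 do not.)

8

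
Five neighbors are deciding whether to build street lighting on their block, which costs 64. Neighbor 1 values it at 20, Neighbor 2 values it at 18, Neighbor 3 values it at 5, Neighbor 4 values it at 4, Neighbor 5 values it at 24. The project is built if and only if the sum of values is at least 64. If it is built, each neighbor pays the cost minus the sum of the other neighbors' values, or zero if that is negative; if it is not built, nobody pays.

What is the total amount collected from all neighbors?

Total value 71 ≥ cost 64, so it is built.
Neighbor 1: others sum to 51; max(0, 64 - 51) = 13.
Neighbor 2: others sum to 53; max(0, 64 - 53) = 11.
Neighbor 3: others sum to 66; max(0, 64 - 66) = 0.
Neighbor 4: others sum to 67; max(0, 64 - 67) = 0.
Neighbor 5: others sum to 47; max(0, 64 - 47) = 17.
Total collected = 13 + 11 + 0 + 0 + 17 = 41.

41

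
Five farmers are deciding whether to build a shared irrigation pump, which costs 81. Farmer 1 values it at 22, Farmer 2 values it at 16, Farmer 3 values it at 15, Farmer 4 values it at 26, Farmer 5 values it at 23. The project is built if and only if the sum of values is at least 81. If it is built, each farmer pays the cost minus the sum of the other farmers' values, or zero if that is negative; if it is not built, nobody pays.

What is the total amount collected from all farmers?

Total value 102 ≥ cost 81, so it is built.
Farmer 1: others sum to 80; max(0, 81 - 80) = 1.
Farmer 2: others sum to 86; max(0, 81 - 86) = 0.
Farmer 3: others sum to 87; max(0, 81 - 87) = 0.
Farmer 4: others sum to 76; max(0, 81 - 76) = 5.
Farmer 5: others sum to 79; max(0, 81 - 79) = 2.
Total collected = 1 + 0 + 0 + 5 + 2 = 8.

8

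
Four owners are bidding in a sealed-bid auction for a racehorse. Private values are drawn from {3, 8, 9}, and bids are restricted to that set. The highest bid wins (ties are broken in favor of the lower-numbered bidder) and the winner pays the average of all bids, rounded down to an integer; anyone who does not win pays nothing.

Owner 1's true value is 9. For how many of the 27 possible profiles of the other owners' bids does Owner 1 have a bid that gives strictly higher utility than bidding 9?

4

Others bid (3, 3, 3): truth gives 5; bid 3 gives 6 > 5. Violating.
Others bid (3, 8, 8): truth gives 2; bid 8 gives 3 > 2. Violating.
Others bid (8, 3, 8): truth gives 2; bid 8 gives 3 > 2. Violating.
Others bid (8, 8, 3): truth gives 2; bid 8 gives 3 > 2. Violating.
Others bid (3, 3, 8): truth gives 4; no alternative beats it.
Others bid (3, 3, 9): truth gives 3; no alternative beats it.
(Checking all 27 profiles: 4 have a profitable deviation, 23 do not.)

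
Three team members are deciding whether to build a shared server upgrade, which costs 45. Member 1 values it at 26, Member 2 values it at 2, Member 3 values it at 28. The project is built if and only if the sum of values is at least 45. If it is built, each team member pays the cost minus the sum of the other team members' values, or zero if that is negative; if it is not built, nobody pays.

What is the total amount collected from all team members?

32

Total value 56 ≥ cost 45, so it is built.
Member 1: others sum to 30; max(0, 45 - 30) = 15.
Member 2: others sum to 54; max(0, 45 - 54) = 0.
Member 3: others sum to 28; max(0, 45 - 28) = 17.
Total collected = 15 + 0 + 17 = 32.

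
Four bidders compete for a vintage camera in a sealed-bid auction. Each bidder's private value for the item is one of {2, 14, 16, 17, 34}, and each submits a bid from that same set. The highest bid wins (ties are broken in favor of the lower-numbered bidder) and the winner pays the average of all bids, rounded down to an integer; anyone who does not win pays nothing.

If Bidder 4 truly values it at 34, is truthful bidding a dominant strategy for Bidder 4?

No

Consider the case where Bidder 1 bids 2, Bidder 2 bids 2 and Bidder 3 bids 2.
Truthful bid 34: wins, pays 10, utility 34 - 10 = 24.
Bid 14 instead: wins, pays 5, utility 34 - 5 = 29.
Since 29 > 24, bidding 14 is strictly better here, so truthful bidding is not dominant.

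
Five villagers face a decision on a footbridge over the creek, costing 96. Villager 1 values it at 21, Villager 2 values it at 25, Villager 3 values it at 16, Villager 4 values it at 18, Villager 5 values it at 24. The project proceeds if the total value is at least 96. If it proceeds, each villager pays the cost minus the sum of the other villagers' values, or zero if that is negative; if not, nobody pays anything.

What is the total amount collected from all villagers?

64

Total value 104 ≥ cost 96, so it is built.
Villager 1: others sum to 83; max(0, 96 - 83) = 13.
Villager 2: others sum to 79; max(0, 96 - 79) = 17.
Villager 3: others sum to 88; max(0, 96 - 88) = 8.
Villager 4: others sum to 86; max(0, 96 - 86) = 10.
Villager 5: others sum to 80; max(0, 96 - 80) = 16.
Total collected = 13 + 17 + 8 + 10 + 16 = 64.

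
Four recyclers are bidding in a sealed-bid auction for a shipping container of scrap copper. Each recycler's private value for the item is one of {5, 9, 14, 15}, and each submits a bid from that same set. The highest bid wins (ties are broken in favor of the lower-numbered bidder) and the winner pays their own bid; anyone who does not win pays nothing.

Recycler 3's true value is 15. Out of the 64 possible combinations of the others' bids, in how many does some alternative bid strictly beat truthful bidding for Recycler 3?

Others bid (5, 5, 5): truth gives 0; bid 9 gives 6 > 0. Violating.
Others bid (5, 5, 9): truth gives 0; bid 9 gives 6 > 0. Violating.
Others bid (5, 5, 14): truth gives 0; bid 14 gives 1 > 0. Violating.
Others bid (5, 9, 5): truth gives 0; bid 14 gives 1 > 0. Violating.
Others bid (5, 5, 15): truth gives 0; no alternative beats it.
Others bid (5, 9, 15): truth gives 0; no alternative beats it.
(Checking all 64 profiles: 12 have a profitable deviation, 52 do not.)

12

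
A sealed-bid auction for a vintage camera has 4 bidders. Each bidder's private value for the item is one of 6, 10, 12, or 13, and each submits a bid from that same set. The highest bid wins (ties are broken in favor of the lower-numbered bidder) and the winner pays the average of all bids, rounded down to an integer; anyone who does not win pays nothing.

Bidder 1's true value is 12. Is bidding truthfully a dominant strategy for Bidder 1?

Consider the case where Bidder 2 bids 6, Bidder 3 bids 6 and Bidder 4 bids 6.
Truthful bid 12: wins, pays 7, utility 12 - 7 = 5.
Bid 6 instead: wins, pays 6, utility 12 - 6 = 6.
Since 6 > 5, bidding 6 is strictly better here, so truthful bidding is not dominant.

No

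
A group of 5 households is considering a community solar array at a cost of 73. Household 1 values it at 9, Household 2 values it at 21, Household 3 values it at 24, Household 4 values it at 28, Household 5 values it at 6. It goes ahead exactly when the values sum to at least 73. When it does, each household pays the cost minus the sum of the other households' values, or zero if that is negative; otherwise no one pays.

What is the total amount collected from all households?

Total value 88 ≥ cost 73, so it is built.
Household 1: others sum to 79; max(0, 73 - 79) = 0.
Household 2: others sum to 67; max(0, 73 - 67) = 6.
Household 3: others sum to 64; max(0, 73 - 64) = 9.
Household 4: others sum to 60; max(0, 73 - 60) = 13.
Household 5: others sum to 82; max(0, 73 - 82) = 0.
Total collected = 0 + 6 + 9 + 13 + 0 = 28.

28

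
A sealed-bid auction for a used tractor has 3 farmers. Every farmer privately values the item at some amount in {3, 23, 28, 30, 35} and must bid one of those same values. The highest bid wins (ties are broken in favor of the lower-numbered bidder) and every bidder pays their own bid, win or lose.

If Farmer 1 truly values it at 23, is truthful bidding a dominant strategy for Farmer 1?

No

Consider the case where Farmer 2 bids 3 and Farmer 3 bids 3.
Truthful bid 23: wins, pays 23, utility 23 - 23 = 0.
Bid 3 instead: wins, pays 3, utility 23 - 3 = 20.
Since 20 > 0, bidding 3 is strictly better here, so truthful bidding is not dominant.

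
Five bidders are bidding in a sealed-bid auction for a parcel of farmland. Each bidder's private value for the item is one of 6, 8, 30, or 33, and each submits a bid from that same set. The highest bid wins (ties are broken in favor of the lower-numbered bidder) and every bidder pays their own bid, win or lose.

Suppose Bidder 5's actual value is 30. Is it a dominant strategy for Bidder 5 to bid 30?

Consider the case where Bidder 1 bids 6, Bidder 2 bids 6, Bidder 3 bids 6 and Bidder 4 bids 6.
Truthful bid 30: wins, pays 30, utility 30 - 30 = 0.
Bid 8 instead: wins, pays 8, utility 30 - 8 = 22.
Since 22 > 0, bidding 8 is strictly better here, so truthful bidding is not dominant.

No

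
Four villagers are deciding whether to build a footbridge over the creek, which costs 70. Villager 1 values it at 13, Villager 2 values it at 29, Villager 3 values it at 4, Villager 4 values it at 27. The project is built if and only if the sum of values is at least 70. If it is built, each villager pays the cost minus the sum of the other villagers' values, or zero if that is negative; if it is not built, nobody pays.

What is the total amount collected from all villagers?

Total value 73 ≥ cost 70, so it is built.
Villager 1: others sum to 60; max(0, 70 - 60) = 10.
Villager 2: others sum to 44; max(0, 70 - 44) = 26.
Villager 3: others sum to 69; max(0, 70 - 69) = 1.
Villager 4: others sum to 46; max(0, 70 - 46) = 24.
Total collected = 10 + 26 + 1 + 24 = 61.

61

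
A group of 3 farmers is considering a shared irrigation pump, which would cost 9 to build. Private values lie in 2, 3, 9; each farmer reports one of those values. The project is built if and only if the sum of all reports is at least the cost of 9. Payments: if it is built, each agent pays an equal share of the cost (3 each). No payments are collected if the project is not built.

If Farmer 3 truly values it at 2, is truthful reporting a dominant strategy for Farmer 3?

Yes

Check each profile of the others' reports and compare truth against every alternative report.
Others report (3, 3): truth gives 0, best alternative gives -1.
Others report (2, 9): truth gives -1, best alternative gives -1.
Others report (3, 9): truth gives -1, best alternative gives -1.
Others report (9, 2): truth gives -1, best alternative gives -1.
Others report (9, 3): truth gives -1, best alternative gives -1.
Others report (9, 9): truth gives -1, best alternative gives -1.
(Remaining 3 profiles checked similarly; truth is weakly best in each.)
In every case the truthful report is at least as good as any alternative, so it is a dominant strategy.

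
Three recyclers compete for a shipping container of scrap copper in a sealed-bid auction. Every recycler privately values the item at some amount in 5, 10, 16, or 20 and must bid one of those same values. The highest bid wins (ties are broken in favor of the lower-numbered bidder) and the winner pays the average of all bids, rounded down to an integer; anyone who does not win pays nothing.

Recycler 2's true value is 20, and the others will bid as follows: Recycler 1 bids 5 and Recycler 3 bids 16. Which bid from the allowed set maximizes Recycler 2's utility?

16

Bid 5: loses, pays 0, utility 0.
Bid 10: loses, pays 0, utility 0.
Bid 16: wins, pays 12, utility 20 - 12 = 8.
Bid 20: wins, pays 13, utility 20 - 13 = 7.
The best choice is 16 with utility 8.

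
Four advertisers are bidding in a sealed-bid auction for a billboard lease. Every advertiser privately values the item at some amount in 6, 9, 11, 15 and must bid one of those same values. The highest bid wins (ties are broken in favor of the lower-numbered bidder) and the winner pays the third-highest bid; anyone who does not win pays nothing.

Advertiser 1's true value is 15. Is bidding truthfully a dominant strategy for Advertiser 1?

Check each profile of the others' bids and compare truth against every alternative bid.
Others bid (6, 6, 15): truth gives 9, best alternative gives 0.
Others bid (6, 15, 6): truth gives 9, best alternative gives 0.
Others bid (15, 6, 6): truth gives 9, best alternative gives 0.
Others bid (6, 9, 15): truth gives 6, best alternative gives 0.
Others bid (6, 15, 9): truth gives 6, best alternative gives 0.
Others bid (9, 6, 15): truth gives 6, best alternative gives 0.
(Remaining 58 profiles checked similarly; truth is weakly best in each.)
In every case the truthful bid is at least as good as any alternative, so it is a dominant strategy.

Yes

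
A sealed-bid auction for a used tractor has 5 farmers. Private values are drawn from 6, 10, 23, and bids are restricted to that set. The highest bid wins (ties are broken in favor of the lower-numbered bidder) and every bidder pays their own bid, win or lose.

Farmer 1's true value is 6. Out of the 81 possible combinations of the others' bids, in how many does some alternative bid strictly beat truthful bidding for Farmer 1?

Others bid (6, 6, 6, 10): truth gives -6; bid 10 gives -4 > -6. Violating.
Others bid (6, 6, 10, 6): truth gives -6; bid 10 gives -4 > -6. Violating.
Others bid (6, 6, 10, 10): truth gives -6; bid 10 gives -4 > -6. Violating.
Others bid (6, 10, 6, 6): truth gives -6; bid 10 gives -4 > -6. Violating.
Others bid (6, 6, 6, 6): truth gives 0; no alternative beats it.
Others bid (6, 6, 6, 23): truth gives -6; no alternative beats it.
(Checking all 81 profiles: 15 have a profitable deviation, 66 do not.)

15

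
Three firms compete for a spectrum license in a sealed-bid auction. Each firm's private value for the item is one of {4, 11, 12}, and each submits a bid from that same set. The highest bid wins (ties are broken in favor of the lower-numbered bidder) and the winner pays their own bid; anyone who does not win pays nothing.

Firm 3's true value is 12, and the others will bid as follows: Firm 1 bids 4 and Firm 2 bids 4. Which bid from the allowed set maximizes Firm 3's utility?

Bid 4: loses, pays 0, utility 0.
Bid 11: wins, pays 11, utility 12 - 11 = 1.
Bid 12: wins, pays 12, utility 12 - 12 = 0.
The best choice is 11 with utility 1.

11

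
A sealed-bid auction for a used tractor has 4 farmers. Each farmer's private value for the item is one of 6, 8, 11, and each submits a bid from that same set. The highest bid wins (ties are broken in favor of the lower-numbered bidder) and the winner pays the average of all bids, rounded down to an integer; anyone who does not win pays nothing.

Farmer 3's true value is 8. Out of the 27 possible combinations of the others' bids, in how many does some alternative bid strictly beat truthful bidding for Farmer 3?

Others bid (6, 8, 6): truth gives 0; bid 11 gives 1 > 0. Violating.
Others bid (8, 6, 6): truth gives 0; bid 11 gives 1 > 0. Violating.
Others bid (6, 6, 6): truth gives 2; no alternative beats it.
Others bid (6, 6, 8): truth gives 1; no alternative beats it.
(Checking all 27 profiles: 2 have a profitable deviation, 25 do not.)

2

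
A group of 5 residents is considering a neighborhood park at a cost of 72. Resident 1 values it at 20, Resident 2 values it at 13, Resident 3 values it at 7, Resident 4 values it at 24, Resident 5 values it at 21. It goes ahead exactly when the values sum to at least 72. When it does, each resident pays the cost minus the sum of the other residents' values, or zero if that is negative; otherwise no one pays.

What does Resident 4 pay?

Total value 85 ≥ cost 72, so the project is built.
The other residents' values sum to 61.
Cost minus that sum is 72 - 61 = 11.

11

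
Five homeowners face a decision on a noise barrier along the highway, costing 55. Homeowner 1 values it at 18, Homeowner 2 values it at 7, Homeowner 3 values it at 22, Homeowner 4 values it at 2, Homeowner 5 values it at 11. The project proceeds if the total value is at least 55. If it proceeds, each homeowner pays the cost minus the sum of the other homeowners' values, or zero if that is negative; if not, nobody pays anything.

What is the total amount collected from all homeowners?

Total value 60 ≥ cost 55, so it is built.
Homeowner 1: others sum to 42; max(0, 55 - 42) = 13.
Homeowner 2: others sum to 53; max(0, 55 - 53) = 2.
Homeowner 3: others sum to 38; max(0, 55 - 38) = 17.
Homeowner 4: others sum to 58; max(0, 55 - 58) = 0.
Homeowner 5: others sum to 49; max(0, 55 - 49) = 6.
Total collected = 13 + 2 + 17 + 0 + 6 = 38.

38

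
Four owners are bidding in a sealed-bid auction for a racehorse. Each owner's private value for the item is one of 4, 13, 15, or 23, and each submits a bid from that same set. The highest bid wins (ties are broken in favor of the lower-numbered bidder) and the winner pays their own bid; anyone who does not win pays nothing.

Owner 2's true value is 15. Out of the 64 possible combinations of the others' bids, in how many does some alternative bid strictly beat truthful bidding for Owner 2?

4

Others bid (4, 4, 4): truth gives 0; bid 13 gives 2 > 0. Violating.
Others bid (4, 4, 13): truth gives 0; bid 13 gives 2 > 0. Violating.
Others bid (4, 13, 4): truth gives 0; bid 13 gives 2 > 0. Violating.
Others bid (4, 13, 13): truth gives 0; bid 13 gives 2 > 0. Violating.
Others bid (4, 4, 15): truth gives 0; no alternative beats it.
Others bid (4, 4, 23): truth gives 0; no alternative beats it.
(Checking all 64 profiles: 4 have a profitable deviation, 60 do not.)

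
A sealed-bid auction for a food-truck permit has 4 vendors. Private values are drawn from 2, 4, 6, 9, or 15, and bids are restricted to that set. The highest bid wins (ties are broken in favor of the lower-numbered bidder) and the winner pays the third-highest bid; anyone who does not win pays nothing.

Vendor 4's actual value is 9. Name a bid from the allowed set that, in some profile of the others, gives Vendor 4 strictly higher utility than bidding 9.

15

Suppose Vendor 1 bids 2, Vendor 2 bids 2 and Vendor 3 bids 9.
Bid 9: loses, pays 0, utility 0.
Bid 15: wins, pays 2, utility 9 - 2 = 7.
So bidding 15 beats truth here (7 > 0).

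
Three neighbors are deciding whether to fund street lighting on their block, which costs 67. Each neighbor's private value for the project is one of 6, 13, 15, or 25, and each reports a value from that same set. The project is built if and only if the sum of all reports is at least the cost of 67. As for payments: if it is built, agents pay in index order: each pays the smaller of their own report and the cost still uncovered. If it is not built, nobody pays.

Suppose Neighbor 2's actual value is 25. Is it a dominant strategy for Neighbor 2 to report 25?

Check each profile of the others' reports and compare truth against every alternative report.
Others report (6, 6): truth gives 0, best alternative gives 0.
Others report (6, 13): truth gives 0, best alternative gives 0.
Others report (6, 15): truth gives 0, best alternative gives 0.
Others report (6, 25): truth gives 0, best alternative gives 0.
Others report (13, 6): truth gives 0, best alternative gives 0.
Others report (13, 13): truth gives 0, best alternative gives 0.
(Remaining 10 profiles checked similarly; truth is weakly best in each.)
In every case the truthful report is at least as good as any alternative, so it is a dominant strategy.

Yes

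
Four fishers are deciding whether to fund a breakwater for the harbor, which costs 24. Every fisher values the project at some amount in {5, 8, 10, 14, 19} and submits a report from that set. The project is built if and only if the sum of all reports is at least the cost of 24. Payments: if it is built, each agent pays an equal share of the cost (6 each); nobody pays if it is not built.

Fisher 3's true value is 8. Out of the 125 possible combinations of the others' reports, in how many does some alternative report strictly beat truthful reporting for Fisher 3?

Others report (5, 5, 5): truth gives 0; report 10 gives 2 > 0. Violating.
Others report (5, 5, 8): truth gives 2; no alternative beats it.
Others report (5, 5, 10): truth gives 2; no alternative beats it.
(Checking all 125 profiles: 1 has a profitable deviation, 124 do not.)

1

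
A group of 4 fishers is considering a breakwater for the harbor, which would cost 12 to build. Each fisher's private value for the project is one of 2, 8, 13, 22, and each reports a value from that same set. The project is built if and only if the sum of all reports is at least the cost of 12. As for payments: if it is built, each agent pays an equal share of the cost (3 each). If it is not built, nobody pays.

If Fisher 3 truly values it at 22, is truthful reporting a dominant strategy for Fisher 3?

Check each profile of the others' reports and compare truth against every alternative report.
Others report (2, 2, 2): truth gives 19, best alternative gives 19.
Others report (2, 2, 8): truth gives 19, best alternative gives 19.
Others report (2, 2, 13): truth gives 19, best alternative gives 19.
Others report (2, 2, 22): truth gives 19, best alternative gives 19.
Others report (2, 8, 2): truth gives 19, best alternative gives 19.
Others report (2, 8, 8): truth gives 19, best alternative gives 19.
(Remaining 58 profiles checked similarly; truth is weakly best in each.)
In every case the truthful report is at least as good as any alternative, so it is a dominant strategy.

Yes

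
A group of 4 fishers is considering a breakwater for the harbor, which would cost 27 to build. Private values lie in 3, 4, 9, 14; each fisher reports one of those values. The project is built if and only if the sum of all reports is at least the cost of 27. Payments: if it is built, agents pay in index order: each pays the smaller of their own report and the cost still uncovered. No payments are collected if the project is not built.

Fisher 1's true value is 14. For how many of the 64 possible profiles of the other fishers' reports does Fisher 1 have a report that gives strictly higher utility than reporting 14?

44

Others report (3, 3, 14): truth gives 0; report 9 gives 5 > 0. Violating.
Others report (3, 4, 14): truth gives 0; report 9 gives 5 > 0. Violating.
Others report (3, 9, 9): truth gives 0; report 9 gives 5 > 0. Violating.
Others report (3, 9, 14): truth gives 0; report 3 gives 11 > 0. Violating.
Others report (3, 3, 3): truth gives 0; no alternative beats it.
Others report (3, 3, 4): truth gives 0; no alternative beats it.
(Checking all 64 profiles: 44 have a profitable deviation, 20 do not.)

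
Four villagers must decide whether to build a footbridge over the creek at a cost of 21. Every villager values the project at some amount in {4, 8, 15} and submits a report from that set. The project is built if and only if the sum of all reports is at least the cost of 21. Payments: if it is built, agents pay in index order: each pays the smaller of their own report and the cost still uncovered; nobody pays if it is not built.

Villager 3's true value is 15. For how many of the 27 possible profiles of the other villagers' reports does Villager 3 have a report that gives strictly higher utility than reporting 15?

Others report (4, 4, 8): truth gives 2; report 8 gives 7 > 2. Violating.
Others report (4, 4, 15): truth gives 2; report 4 gives 11 > 2. Violating.
Others report (4, 8, 4): truth gives 6; report 8 gives 7 > 6. Violating.
Others report (4, 8, 8): truth gives 6; report 4 gives 11 > 6. Violating.
Others report (4, 4, 4): truth gives 2; no alternative beats it.
Others report (4, 15, 4): truth gives 13; no alternative beats it.
(Checking all 27 profiles: 11 have a profitable deviation, 16 do not.)

11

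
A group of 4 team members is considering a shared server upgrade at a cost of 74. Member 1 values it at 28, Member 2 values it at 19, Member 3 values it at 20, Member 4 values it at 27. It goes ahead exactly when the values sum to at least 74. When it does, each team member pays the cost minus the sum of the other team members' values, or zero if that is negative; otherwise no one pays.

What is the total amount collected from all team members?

15

Total value 94 ≥ cost 74, so it is built.
Member 1: others sum to 66; max(0, 74 - 66) = 8.
Member 2: others sum to 75; max(0, 74 - 75) = 0.
Member 3: others sum to 74; max(0, 74 - 74) = 0.
Member 4: others sum to 67; max(0, 74 - 67) = 7.
Total collected = 8 + 0 + 0 + 7 = 15.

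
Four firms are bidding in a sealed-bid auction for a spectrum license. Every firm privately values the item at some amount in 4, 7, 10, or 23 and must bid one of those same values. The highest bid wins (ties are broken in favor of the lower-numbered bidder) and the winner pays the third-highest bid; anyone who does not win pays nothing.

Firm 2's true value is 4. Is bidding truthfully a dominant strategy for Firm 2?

Yes

Check each profile of the others' bids and compare truth against every alternative bid.
Others bid (4, 7, 7): truth gives 0, best alternative gives -3.
Others bid (4, 4, 4): truth gives 0, best alternative gives 0.
Others bid (4, 4, 7): truth gives 0, best alternative gives 0.
Others bid (4, 4, 10): truth gives 0, best alternative gives 0.
Others bid (4, 4, 23): truth gives 0, best alternative gives 0.
Others bid (4, 7, 4): truth gives 0, best alternative gives 0.
(Remaining 58 profiles checked similarly; truth is weakly best in each.)
In every case the truthful bid is at least as good as any alternative, so it is a dominant strategy.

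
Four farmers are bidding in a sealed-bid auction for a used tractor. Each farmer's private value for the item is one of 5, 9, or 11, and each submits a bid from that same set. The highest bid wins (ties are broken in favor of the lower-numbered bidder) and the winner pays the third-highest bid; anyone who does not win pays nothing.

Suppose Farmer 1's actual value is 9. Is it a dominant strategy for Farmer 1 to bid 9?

No

Consider the case where Farmer 2 bids 5, Farmer 3 bids 5 and Farmer 4 bids 11.
Truthful bid 9: loses, pays 0, utility 0.
Bid 11 instead: wins, pays 5, utility 9 - 5 = 4.
Since 4 > 0, bidding 11 is strictly better here, so truthful bidding is not dominant.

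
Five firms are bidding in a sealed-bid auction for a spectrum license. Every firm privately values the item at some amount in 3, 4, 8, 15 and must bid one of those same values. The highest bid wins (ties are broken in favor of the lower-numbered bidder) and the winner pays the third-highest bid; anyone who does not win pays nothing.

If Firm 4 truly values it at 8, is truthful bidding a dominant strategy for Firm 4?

Consider the case where Firm 1 bids 3, Firm 2 bids 3, Firm 3 bids 3 and Firm 5 bids 15.
Truthful bid 8: loses, pays 0, utility 0.
Bid 15 instead: wins, pays 3, utility 8 - 3 = 5.
Since 5 > 0, bidding 15 is strictly better here, so truthful bidding is not dominant.

No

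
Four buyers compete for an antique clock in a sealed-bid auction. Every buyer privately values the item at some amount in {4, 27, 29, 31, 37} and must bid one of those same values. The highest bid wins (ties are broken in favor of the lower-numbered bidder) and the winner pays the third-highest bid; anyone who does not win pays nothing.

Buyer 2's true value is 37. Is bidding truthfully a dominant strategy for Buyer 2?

Yes

Check each profile of the others' bids and compare truth against every alternative bid.
Others bid (4, 4, 37): truth gives 33, best alternative gives 0.
Others bid (4, 37, 4): truth gives 33, best alternative gives 0.
Others bid (31, 4, 4): truth gives 33, best alternative gives 0.
Others bid (4, 27, 37): truth gives 10, best alternative gives 0.
Others bid (4, 37, 27): truth gives 10, best alternative gives 0.
Others bid (27, 4, 37): truth gives 10, best alternative gives 0.
(Remaining 119 profiles checked similarly; truth is weakly best in each.)
In every case the truthful bid is at least as good as any alternative, so it is a dominant strategy.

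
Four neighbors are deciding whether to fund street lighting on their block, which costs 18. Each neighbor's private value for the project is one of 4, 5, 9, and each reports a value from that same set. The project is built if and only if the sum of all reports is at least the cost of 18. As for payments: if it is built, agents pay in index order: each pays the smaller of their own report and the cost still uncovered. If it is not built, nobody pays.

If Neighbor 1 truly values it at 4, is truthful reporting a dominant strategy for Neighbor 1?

Check each profile of the others' reports and compare truth against every alternative report.
Others report (4, 4, 5): truth gives 0, best alternative gives -1.
Others report (4, 4, 9): truth gives 0, best alternative gives -1.
Others report (4, 5, 4): truth gives 0, best alternative gives -1.
Others report (4, 5, 5): truth gives 0, best alternative gives -1.
Others report (4, 5, 9): truth gives 0, best alternative gives -1.
Others report (4, 9, 4): truth gives 0, best alternative gives -1.
(Remaining 21 profiles checked similarly; truth is weakly best in each.)
In every case the truthful report is at least as good as any alternative, so it is a dominant strategy.

Yes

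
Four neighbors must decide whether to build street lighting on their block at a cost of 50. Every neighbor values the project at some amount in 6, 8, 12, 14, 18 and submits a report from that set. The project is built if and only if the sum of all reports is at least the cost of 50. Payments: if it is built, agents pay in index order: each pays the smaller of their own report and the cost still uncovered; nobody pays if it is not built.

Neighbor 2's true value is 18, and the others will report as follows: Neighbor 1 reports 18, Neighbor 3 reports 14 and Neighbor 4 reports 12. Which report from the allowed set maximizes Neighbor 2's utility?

6

Report 6: project built, pays 6, utility 18 - 6 = 12.
Report 8: project built, pays 8, utility 18 - 8 = 10.
Report 12: project built, pays 12, utility 18 - 12 = 6.
Report 14: project built, pays 14, utility 18 - 14 = 4.
Report 18: project built, pays 18, utility 18 - 18 = 0.
The best choice is 6 with utility 12.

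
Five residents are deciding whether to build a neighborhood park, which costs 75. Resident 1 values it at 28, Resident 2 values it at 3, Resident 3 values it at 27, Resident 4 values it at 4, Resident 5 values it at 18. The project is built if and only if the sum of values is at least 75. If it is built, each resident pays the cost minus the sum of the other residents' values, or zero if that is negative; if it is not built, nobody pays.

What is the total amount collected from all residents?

Total value 80 ≥ cost 75, so it is built.
Resident 1: others sum to 52; max(0, 75 - 52) = 23.
Resident 2: others sum to 77; max(0, 75 - 77) = 0.
Resident 3: others sum to 53; max(0, 75 - 53) = 22.
Resident 4: others sum to 76; max(0, 75 - 76) = 0.
Resident 5: others sum to 62; max(0, 75 - 62) = 13.
Total collected = 23 + 0 + 22 + 0 + 13 = 58.

58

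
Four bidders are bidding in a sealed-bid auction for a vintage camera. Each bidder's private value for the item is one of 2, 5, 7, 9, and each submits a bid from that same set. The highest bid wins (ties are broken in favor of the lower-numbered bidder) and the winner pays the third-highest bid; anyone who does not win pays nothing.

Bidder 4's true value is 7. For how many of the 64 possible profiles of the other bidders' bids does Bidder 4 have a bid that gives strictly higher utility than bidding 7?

12

Others bid (2, 2, 7): truth gives 0; bid 9 gives 5 > 0. Violating.
Others bid (2, 5, 7): truth gives 0; bid 9 gives 2 > 0. Violating.
Others bid (2, 7, 2): truth gives 0; bid 9 gives 5 > 0. Violating.
Others bid (2, 7, 5): truth gives 0; bid 9 gives 2 > 0. Violating.
Others bid (2, 2, 2): truth gives 5; no alternative beats it.
Others bid (2, 2, 5): truth gives 5; no alternative beats it.
(Checking all 64 profiles: 12 have a profitable deviation, 52 do not.)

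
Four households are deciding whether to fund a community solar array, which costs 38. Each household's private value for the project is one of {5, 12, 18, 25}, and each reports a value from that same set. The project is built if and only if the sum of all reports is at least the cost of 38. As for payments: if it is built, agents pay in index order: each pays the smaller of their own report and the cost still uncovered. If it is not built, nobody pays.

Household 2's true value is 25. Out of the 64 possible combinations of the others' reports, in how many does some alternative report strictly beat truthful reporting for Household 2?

63

Others report (5, 5, 12): truth gives 0; report 18 gives 7 > 0. Violating.
Others report (5, 5, 18): truth gives 0; report 12 gives 13 > 0. Violating.
Others report (5, 5, 25): truth gives 0; report 5 gives 20 > 0. Violating.
Others report (5, 12, 5): truth gives 0; report 18 gives 7 > 0. Violating.
Others report (5, 5, 5): truth gives 0; no alternative beats it.
(Checking all 64 profiles: 63 have a profitable deviation, 1 does not.)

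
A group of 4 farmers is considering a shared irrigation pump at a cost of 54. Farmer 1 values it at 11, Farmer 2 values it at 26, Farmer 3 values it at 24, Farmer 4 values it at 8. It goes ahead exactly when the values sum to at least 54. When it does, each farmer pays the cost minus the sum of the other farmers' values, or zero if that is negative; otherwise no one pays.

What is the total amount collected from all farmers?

Total value 69 ≥ cost 54, so it is built.
Farmer 1: others sum to 58; max(0, 54 - 58) = 0.
Farmer 2: others sum to 43; max(0, 54 - 43) = 11.
Farmer 3: others sum to 45; max(0, 54 - 45) = 9.
Farmer 4: others sum to 61; max(0, 54 - 61) = 0.
Total collected = 0 + 11 + 9 + 0 = 20.

20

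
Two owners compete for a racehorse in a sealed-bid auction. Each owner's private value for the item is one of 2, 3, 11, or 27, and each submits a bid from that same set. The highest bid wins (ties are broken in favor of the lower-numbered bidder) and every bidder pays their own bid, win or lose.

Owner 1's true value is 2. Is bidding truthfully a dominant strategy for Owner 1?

Consider the case where Owner 2 bids 3.
Truthful bid 2: loses but pays 2, utility -2.
Bid 3 instead: wins, pays 3, utility 2 - 3 = -1.
Since -1 > -2, bidding 3 is strictly better here, so truthful bidding is not dominant.

No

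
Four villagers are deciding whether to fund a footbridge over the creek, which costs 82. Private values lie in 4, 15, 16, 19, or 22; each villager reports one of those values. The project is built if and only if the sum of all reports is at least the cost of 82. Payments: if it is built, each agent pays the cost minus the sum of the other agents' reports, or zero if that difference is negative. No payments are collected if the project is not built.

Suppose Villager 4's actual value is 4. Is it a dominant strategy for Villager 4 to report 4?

Yes

Check each profile of the others' reports and compare truth against every alternative report.
Others report (4, 4, 4): truth gives 0, best alternative gives 0.
Others report (4, 4, 15): truth gives 0, best alternative gives 0.
Others report (4, 4, 16): truth gives 0, best alternative gives 0.
Others report (4, 4, 19): truth gives 0, best alternative gives 0.
Others report (4, 4, 22): truth gives 0, best alternative gives 0.
Others report (4, 15, 4): truth gives 0, best alternative gives 0.
(Remaining 119 profiles checked similarly; truth is weakly best in each.)
In every case the truthful report is at least as good as any alternative, so it is a dominant strategy.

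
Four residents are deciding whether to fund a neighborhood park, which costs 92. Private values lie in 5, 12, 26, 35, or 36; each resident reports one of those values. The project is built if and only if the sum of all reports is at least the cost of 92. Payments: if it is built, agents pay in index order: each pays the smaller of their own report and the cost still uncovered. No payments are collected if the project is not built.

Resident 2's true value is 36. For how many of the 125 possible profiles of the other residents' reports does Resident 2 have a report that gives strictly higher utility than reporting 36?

87

Others report (5, 26, 26): truth gives 0; report 35 gives 1 > 0. Violating.
Others report (5, 26, 35): truth gives 0; report 26 gives 10 > 0. Violating.
Others report (5, 26, 36): truth gives 0; report 26 gives 10 > 0. Violating.
Others report (5, 35, 26): truth gives 0; report 26 gives 10 > 0. Violating.
Others report (5, 5, 5): truth gives 0; no alternative beats it.
Others report (5, 5, 12): truth gives 0; no alternative beats it.
(Checking all 125 profiles: 87 have a profitable deviation, 38 do not.)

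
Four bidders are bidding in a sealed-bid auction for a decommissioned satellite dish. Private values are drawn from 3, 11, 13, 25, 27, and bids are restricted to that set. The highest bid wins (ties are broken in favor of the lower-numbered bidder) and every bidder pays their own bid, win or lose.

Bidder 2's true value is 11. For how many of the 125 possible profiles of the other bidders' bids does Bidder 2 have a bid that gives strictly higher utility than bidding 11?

Others bid (3, 3, 13): truth gives -11; bid 13 gives -2 > -11. Violating.
Others bid (3, 3, 25): truth gives -11; bid 3 gives -3 > -11. Violating.
Others bid (3, 3, 27): truth gives -11; bid 3 gives -3 > -11. Violating.
Others bid (3, 11, 13): truth gives -11; bid 13 gives -2 > -11. Violating.
Others bid (3, 3, 3): truth gives 0; no alternative beats it.
Others bid (3, 3, 11): truth gives 0; no alternative beats it.
(Checking all 125 profiles: 121 have a profitable deviation, 4 do not.)

121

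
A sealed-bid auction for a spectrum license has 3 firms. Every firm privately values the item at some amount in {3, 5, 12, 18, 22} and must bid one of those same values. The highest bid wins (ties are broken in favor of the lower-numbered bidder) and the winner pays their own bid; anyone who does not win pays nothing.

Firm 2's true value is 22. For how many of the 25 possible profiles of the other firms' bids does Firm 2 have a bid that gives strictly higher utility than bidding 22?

12

Others bid (3, 3): truth gives 0; bid 5 gives 17 > 0. Violating.
Others bid (3, 5): truth gives 0; bid 5 gives 17 > 0. Violating.
Others bid (3, 12): truth gives 0; bid 12 gives 10 > 0. Violating.
Others bid (3, 18): truth gives 0; bid 18 gives 4 > 0. Violating.
Others bid (3, 22): truth gives 0; no alternative beats it.
Others bid (5, 22): truth gives 0; no alternative beats it.
(Checking all 25 profiles: 12 have a profitable deviation, 13 do not.)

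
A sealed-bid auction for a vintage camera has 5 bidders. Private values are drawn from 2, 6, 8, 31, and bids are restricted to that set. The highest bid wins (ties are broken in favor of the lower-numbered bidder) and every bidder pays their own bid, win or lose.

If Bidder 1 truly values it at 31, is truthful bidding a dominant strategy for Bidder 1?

No

Consider the case where Bidder 2 bids 2, Bidder 3 bids 2, Bidder 4 bids 2 and Bidder 5 bids 2.
Truthful bid 31: wins, pays 31, utility 31 - 31 = 0.
Bid 2 instead: wins, pays 2, utility 31 - 2 = 29.
Since 29 > 0, bidding 2 is strictly better here, so truthful bidding is not dominant.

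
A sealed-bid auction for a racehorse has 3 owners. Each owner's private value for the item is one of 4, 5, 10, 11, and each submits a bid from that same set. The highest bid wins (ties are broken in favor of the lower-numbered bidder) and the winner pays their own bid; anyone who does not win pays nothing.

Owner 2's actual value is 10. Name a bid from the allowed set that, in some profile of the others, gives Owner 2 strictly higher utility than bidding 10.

Suppose Owner 1 bids 4 and Owner 3 bids 4.
Bid 10: wins, pays 10, utility 10 - 10 = 0.
Bid 5: wins, pays 5, utility 10 - 5 = 5.
So bidding 5 beats truth here (5 > 0).

5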